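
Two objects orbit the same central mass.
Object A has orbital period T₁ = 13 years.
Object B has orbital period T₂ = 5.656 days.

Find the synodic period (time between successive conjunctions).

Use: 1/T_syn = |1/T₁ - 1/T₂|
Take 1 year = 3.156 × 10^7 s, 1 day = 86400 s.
T₁ = 13 years = 4.1028 × 10^8 s
T₂ = 5.656 days = 488678 s
1/T₁ = 2.43736 × 10^-9 s⁻¹
1/T₂ = 2.04634 × 10^-6 s⁻¹
|1/T₁ − 1/T₂| = 2.0439 × 10^-6 s⁻¹
T_syn = 1 / |1/T₁ − 1/T₂| = 489261 s ≈ 5.663 days

Final answer: T_syn = 5.663 days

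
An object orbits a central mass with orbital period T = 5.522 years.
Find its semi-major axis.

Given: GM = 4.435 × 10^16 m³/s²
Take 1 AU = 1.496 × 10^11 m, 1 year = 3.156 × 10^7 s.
T = 5.522 years = 1.74274 × 10^8 s
GM = 4.435 × 10^16 m³/s²
Kepler's third law: a³ = GM T² / (4π²)
T² = 3.03715 × 10^16 s²
a³ = (4.435 × 10^16) × (3.03715 × 10^16) / (4π²) = 3.41193 × 10^31 m³
a = (a³)^(1/3) = 3.2434 × 10^10 m ≈ 0.2168 AU

Final answer: 0.2168 AU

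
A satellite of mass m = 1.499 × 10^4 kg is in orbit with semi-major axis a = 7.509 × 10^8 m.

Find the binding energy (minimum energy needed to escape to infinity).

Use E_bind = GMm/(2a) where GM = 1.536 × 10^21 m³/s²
a = 7.509 × 10^8 m
GM = 1.536 × 10^21 m³/s²
m = 1.499 × 10^4 kg
GMm = 1.536 × 10^21 × 14990 = 2.30246 × 10^25 m³·kg/s²
2a = 1.5018 × 10^9 m
E_bind = GMm/(2a) = 1.53314 × 10^16 J ≈ 15.33 PJ

Final answer: 15.33 PJ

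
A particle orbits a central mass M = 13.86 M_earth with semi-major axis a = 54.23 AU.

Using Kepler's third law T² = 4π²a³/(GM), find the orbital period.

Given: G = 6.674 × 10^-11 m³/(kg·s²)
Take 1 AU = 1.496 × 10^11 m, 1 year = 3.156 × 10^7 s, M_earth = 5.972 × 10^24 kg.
M = 13.86 M_earth = 8.27719 × 10^25 kg
GM = G × M = 6.674 × 10^-11 × 8.27719 × 10^25 = 5.5242 × 10^15 m³/s²
a = 54.23 AU = 8.11281 × 10^12 m
a³ = 5.33966 × 10^38 m³
T = 2π √(a³/GM) = 2π √((5.33966 × 10^38) / (5.5242 × 10^15)) = 2π × 3.10901 × 10^11 s
T = 1.95345 × 10^12 s ≈ 6.19 × 10^4 years

Final answer: 6.19 × 10^4 years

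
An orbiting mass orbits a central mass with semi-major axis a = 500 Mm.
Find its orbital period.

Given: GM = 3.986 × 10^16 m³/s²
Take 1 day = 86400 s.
a = 500 Mm = 5 × 10^8 m
GM = 3.986 × 10^16 m³/s²
a³ = 1.25 × 10^26 m³
T = 2π √(a³/GM) = 2π √((1.25 × 10^26) / (3.986 × 10^16)) = 2π × 55999.8 s
T = 351857 s ≈ 4.072 days

Final answer: 4.072 days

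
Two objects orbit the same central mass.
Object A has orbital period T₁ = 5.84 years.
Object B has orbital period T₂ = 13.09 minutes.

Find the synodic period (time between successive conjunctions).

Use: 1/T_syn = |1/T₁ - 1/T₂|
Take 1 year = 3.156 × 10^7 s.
T₁ = 5.84 years = 1.8431 × 10^8 s
T₂ = 13.09 minutes = 785.4 s
1/T₁ = 5.42563 × 10^-9 s⁻¹
1/T₂ = 0.00127324 s⁻¹
|1/T₁ − 1/T₂| = 0.00127323 s⁻¹
T_syn = 1 / |1/T₁ − 1/T₂| = 785.403 s ≈ 13.09 minutes

Final answer: T_syn = 13.09 minutes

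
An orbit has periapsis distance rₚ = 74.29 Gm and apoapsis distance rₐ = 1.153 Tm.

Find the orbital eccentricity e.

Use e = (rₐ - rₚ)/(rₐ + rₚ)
rₚ = 74.29 Gm = 7.429 × 10^10 m
rₐ = 1.153 Tm = 1.153 × 10^12 m
rₐ − rₚ = 1.07871 × 10^12 m
rₐ + rₚ = 1.22729 × 10^12 m
e = (rₐ − rₚ)/(rₐ + rₚ) = 0.878937

Final answer: e = 0.8789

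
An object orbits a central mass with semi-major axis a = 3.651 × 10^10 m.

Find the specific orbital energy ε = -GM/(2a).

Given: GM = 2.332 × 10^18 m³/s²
a = 3.651 × 10^10 m
GM = 2.332 × 10^18 m³/s²
2a = 7.302 × 10^10 m
ε = −GM/(2a) = -3.19365 × 10^7 J/kg ≈ -31.94 MJ/kg

Final answer: -31.94 MJ/kg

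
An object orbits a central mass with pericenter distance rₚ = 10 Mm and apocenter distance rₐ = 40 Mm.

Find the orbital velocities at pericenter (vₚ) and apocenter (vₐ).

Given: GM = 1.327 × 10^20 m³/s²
rₚ = 10 Mm = 1 × 10^7 m
rₐ = 40 Mm = 4 × 10^7 m
GM = 1.327 × 10^20 m³/s²
a = (rₚ + rₐ)/2 = 2.5 × 10^7 m
Vis-viva: v² = GM (2/r − 1/a)
vₚ² = 1.327 × 10^20 × (2 × 10^-7 − 4 × 10^-8) = 2.1232 × 10^13 m²/s²
vₚ = 4.60782 × 10^6 m/s ≈ 4608 km/s
vₐ² = 1.327 × 10^20 × (5 × 10^-8 − 4 × 10^-8) = 1.327 × 10^12 m²/s²
vₐ = 1.15195 × 10^6 m/s ≈ 1152 km/s

Final answer: vₚ = 4608 km/s, vₐ = 1152 km/s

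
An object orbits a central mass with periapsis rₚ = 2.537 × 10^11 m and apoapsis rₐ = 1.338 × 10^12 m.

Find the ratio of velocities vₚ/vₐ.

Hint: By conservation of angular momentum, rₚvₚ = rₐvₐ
rₚ = 2.537 × 10^11 m
rₐ = 1.338 × 10^12 m
rₚvₚ = rₐvₐ  ⇒  vₚ/vₐ = rₐ/rₚ
vₚ/vₐ = (1.338 × 10^12) / (2.537 × 10^11) = 5.27395

Final answer: vₚ/vₐ = 5.274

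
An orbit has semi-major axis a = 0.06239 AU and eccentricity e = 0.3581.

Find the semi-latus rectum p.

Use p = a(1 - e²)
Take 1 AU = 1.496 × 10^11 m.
a = 0.06239 AU = 9.33354 × 10^9 m
e = 0.3581,  e² = 0.128236,  1 − e² = 0.871764
p = a(1 − e²) = 9.33354 × 10^9 m × 0.871764 = 8.13665 × 10^9 m ≈ 0.05439 AU

Final answer: p = 0.05439 AU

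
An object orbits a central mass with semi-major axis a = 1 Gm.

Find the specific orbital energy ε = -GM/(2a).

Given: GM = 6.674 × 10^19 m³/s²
a = 1 Gm = 1 × 10^9 m
GM = 6.674 × 10^19 m³/s²
2a = 2 × 10^9 m
ε = −GM/(2a) = -3.337 × 10^10 J/kg ≈ -33.37 GJ/kg

Final answer: -33.37 GJ/kg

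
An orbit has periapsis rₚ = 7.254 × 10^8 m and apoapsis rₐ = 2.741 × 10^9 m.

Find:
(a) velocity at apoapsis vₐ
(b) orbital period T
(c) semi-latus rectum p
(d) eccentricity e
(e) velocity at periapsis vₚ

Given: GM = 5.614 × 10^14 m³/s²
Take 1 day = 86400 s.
rₚ = 7.254 × 10^8 m
rₐ = 2.741 × 10^9 m
GM = 5.614 × 10^14 m³/s²
a = (rₚ + rₐ)/2 = 1.7332 × 10^9 m
e = (rₐ − rₚ)/(rₐ + rₚ) = (2.0156 × 10^9) / (3.4664 × 10^9) = 0.581468
(a) vₐ² = GM (2/rₐ − 1/a) = 5.614 × 10^14 × (7.29661 × 10^-10 − 5.76967 × 10^-10) = 85722 m²/s²;  vₐ = 292.783 m/s ≈ 292.8 m/s
(b) a³ = 5.2065 × 10^27 m³;  T = 2π √(a³/GM) = 2π × 3.04535 × 10^6 s = 1.91345 × 10^7 s ≈ 221.5 days
(c) 1 − e² = 0.661895;  p = a(1 − e²) = 1.7332 × 10^9 × 0.661895 = 1.1472 × 10^9 m ≈ 1.147 × 10^9 m
(d) e = 0.581468 ≈ 0.5815
(e) vₚ² = GM (2/rₚ − 1/a) = 5.614 × 10^14 × (2.7571 × 10^-9 − 5.76967 × 10^-10) = 1.22393 × 10^6 m²/s²;  vₚ = 1106.31 m/s ≈ 1.106 km/s

Final answer:
(a) velocity at apoapsis vₐ = 292.8 m/s
(b) orbital period T = 221.5 days
(c) semi-latus rectum p = 1.147 × 10^9 m
(d) eccentricity e = 0.5815
(e) velocity at periapsis vₚ = 1.106 km/s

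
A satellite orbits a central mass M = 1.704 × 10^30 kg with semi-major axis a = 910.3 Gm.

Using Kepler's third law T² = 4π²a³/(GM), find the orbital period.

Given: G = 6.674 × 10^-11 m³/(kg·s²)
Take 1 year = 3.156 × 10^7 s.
M = 1.704 × 10^30 kg
GM = G × M = 6.674 × 10^-11 × 1.704 × 10^30 = 1.13725 × 10^20 m³/s²
a = 910.3 Gm = 9.103 × 10^11 m
a³ = 7.54317 × 10^35 m³
T = 2π √(a³/GM) = 2π √((7.54317 × 10^35) / (1.13725 × 10^20)) = 2π × 8.14421 × 10^7 s
T = 5.11716 × 10^8 s ≈ 16.21 years

Final answer: 16.21 years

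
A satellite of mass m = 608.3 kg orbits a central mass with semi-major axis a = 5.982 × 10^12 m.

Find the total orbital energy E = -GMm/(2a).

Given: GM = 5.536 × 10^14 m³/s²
a = 5.982 × 10^12 m
GM = 5.536 × 10^14 m³/s²
2a = 1.1964 × 10^13 m
GMm = 5.536 × 10^14 × 608.3 = 3.36755 × 10^17 m³·kg/s²
E = −GMm/(2a) = -28147.3 J ≈ -28.15 kJ

Final answer: -28.15 kJ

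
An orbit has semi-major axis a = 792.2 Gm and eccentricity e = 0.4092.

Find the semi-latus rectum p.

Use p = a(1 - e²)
a = 792.2 Gm = 7.922 × 10^11 m
e = 0.4092,  e² = 0.167445,  1 − e² = 0.832555
p = a(1 − e²) = 7.922 × 10^11 m × 0.832555 = 6.5955 × 10^11 m ≈ 659.6 Gm

Final answer: p = 659.6 Gm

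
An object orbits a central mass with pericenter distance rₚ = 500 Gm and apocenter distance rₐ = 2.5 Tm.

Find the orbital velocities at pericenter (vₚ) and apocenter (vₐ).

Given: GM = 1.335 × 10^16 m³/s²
rₚ = 500 Gm = 5 × 10^11 m
rₐ = 2.5 Tm = 2.5 × 10^12 m
GM = 1.335 × 10^16 m³/s²
a = (rₚ + rₐ)/2 = 1.5 × 10^12 m
Vis-viva: v² = GM (2/r − 1/a)
vₚ² = 1.335 × 10^16 × (4 × 10^-12 − 6.66667 × 10^-13) = 44500 m²/s²
vₚ = 210.95 m/s ≈ 211 m/s
vₐ² = 1.335 × 10^16 × (8 × 10^-13 − 6.66667 × 10^-13) = 1780 m²/s²
vₐ = 42.19 m/s ≈ 42.19 m/s

Final answer: vₚ = 211 m/s, vₐ = 42.19 m/s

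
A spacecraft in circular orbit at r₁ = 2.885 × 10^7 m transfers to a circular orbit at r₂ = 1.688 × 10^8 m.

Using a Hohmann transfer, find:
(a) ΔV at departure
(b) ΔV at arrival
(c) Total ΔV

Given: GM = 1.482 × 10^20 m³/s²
r₁ = 2.885 × 10^7 m
r₂ = 1.688 × 10^8 m
GM = 1.482 × 10^20 m³/s²
Transfer ellipse: a_t = (r₁ + r₂)/2 = 9.8825 × 10^7 m
Circular speed at r₁: v₁ = √(GM/r₁) = 2.26648 × 10^6 m/s
Transfer speed at r₁ (periapsis): v₁ₜ = √(GM(2/r₁ − 1/a_t)) = 2.96213 × 10^6 m/s
(a) ΔV₁ = v₁ₜ − v₁ = 695653 m/s ≈ 695.7 km/s
Circular speed at r₂: v₂ = √(GM/r₂) = 936996 m/s
Transfer speed at r₂ (apoapsis): v₂ₜ = √(GM(2/r₂ − 1/a_t)) = 506264 m/s
(b) ΔV₂ = v₂ − v₂ₜ = 430732 m/s ≈ 430.7 km/s
(c) ΔV_total = ΔV₁ + ΔV₂ = 1.12638 × 10^6 m/s ≈ 1126 km/s

Final answer:
(a) ΔV₁ = 695.7 km/s
(b) ΔV₂ = 430.7 km/s
(c) ΔV_total = 1126 km/s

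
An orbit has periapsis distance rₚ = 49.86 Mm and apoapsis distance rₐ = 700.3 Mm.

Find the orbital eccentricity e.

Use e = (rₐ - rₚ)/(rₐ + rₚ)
rₚ = 49.86 Mm = 4.986 × 10^7 m
rₐ = 700.3 Mm = 7.003 × 10^8 m
rₐ − rₚ = 6.5044 × 10^8 m
rₐ + rₚ = 7.5016 × 10^8 m
e = (rₐ − rₚ)/(rₐ + rₚ) = 0.867068

Final answer: e = 0.8671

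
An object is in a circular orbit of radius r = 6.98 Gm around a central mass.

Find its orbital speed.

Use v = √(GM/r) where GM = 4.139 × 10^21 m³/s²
r = 6.98 Gm = 6.98 × 10^9 m
GM = 4.139 × 10^21 m³/s²
GM/r = (4.139 × 10^21) / (6.98 × 10^9) = 5.9298 × 10^11 m²/s²
v = √(GM/r) = 770052 m/s ≈ 770.1 km/s

Final answer: 770.1 km/s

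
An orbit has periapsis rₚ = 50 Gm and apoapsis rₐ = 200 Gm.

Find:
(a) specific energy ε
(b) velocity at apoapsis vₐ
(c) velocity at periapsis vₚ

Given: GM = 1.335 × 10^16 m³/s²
rₚ = 50 Gm = 5 × 10^10 m
rₐ = 200 Gm = 2 × 10^11 m
GM = 1.335 × 10^16 m³/s²
a = (rₚ + rₐ)/2 = 1.25 × 10^11 m
e = (rₐ − rₚ)/(rₐ + rₚ) = (1.5 × 10^11) / (2.5 × 10^11) = 0.6
(a) 2a = 2.5 × 10^11 m;  ε = −GM/(2a) = -53400 J/kg ≈ -53.4 kJ/kg
(b) vₐ² = GM (2/rₐ − 1/a) = 1.335 × 10^16 × (1 × 10^-11 − 8 × 10^-12) = 26700 m²/s²;  vₐ = 163.401 m/s ≈ 163.4 m/s
(c) vₚ² = GM (2/rₚ − 1/a) = 1.335 × 10^16 × (4 × 10^-11 − 8 × 10^-12) = 427200 m²/s²;  vₚ = 653.605 m/s ≈ 653.6 m/s

Final answer:
(a) specific energy ε = -53.4 kJ/kg
(b) velocity at apoapsis vₐ = 163.4 m/s
(c) velocity at periapsis vₚ = 653.6 m/s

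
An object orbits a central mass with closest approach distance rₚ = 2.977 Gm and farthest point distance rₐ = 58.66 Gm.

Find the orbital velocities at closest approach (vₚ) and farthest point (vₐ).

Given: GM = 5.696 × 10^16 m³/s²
rₚ = 2.977 Gm = 2.977 × 10^9 m
rₐ = 58.66 Gm = 5.866 × 10^10 m
GM = 5.696 × 10^16 m³/s²
a = (rₚ + rₐ)/2 = 3.08185 × 10^10 m
Vis-viva: v² = GM (2/r − 1/a)
vₚ² = 5.696 × 10^16 × (6.71817 × 10^-10 − 3.2448 × 10^-11) = 3.64185 × 10^7 m²/s²
vₚ = 6034.77 m/s ≈ 6.035 km/s
vₐ² = 5.696 × 10^16 × (3.40948 × 10^-11 − 3.2448 × 10^-11) = 93798.4 m²/s²
vₐ = 306.265 m/s ≈ 306.3 m/s

Final answer: vₚ = 6.035 km/s, vₐ = 306.3 m/s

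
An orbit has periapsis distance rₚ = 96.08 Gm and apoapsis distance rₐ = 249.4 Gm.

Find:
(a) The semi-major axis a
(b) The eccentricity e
rₚ = 96.08 Gm = 9.608 × 10^10 m
rₐ = 249.4 Gm = 2.494 × 10^11 m
(a) a = (rₚ + rₐ)/2 = 1.7274 × 10^11 m ≈ 172.7 Gm
(b) e = (rₐ − rₚ)/(rₐ + rₚ) = (1.5332 × 10^11) / (3.4548 × 10^11) = 0.443788

Final answer:
(a) a = 172.7 Gm
(b) e = 0.4438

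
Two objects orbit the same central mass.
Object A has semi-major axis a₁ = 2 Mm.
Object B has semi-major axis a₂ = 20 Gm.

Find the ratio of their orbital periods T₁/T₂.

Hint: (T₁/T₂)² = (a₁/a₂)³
a₁ = 2 Mm = 2 × 10^6 m
a₂ = 20 Gm = 2 × 10^10 m
a₁/a₂ = 0.0001
T₁/T₂ = (a₁/a₂)^(3/2) = (0.0001)^1.5 = 1 × 10^-6

Final answer: T₁/T₂ = 1 × 10^-6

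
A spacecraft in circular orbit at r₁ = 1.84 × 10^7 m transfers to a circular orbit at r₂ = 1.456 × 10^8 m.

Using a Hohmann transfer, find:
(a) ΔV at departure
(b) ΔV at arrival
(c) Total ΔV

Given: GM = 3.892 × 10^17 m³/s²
r₁ = 1.84 × 10^7 m
r₂ = 1.456 × 10^8 m
GM = 3.892 × 10^17 m³/s²
Transfer ellipse: a_t = (r₁ + r₂)/2 = 8.2 × 10^7 m
Circular speed at r₁: v₁ = √(GM/r₁) = 145438 m/s
Transfer speed at r₁ (periapsis): v₁ₜ = √(GM(2/r₁ − 1/a_t)) = 193799 m/s
(a) ΔV₁ = v₁ₜ − v₁ = 48361 m/s ≈ 48.36 km/s
Circular speed at r₂: v₂ = √(GM/r₂) = 51701.8 m/s
Transfer speed at r₂ (apoapsis): v₂ₜ = √(GM(2/r₂ − 1/a_t)) = 24491.1 m/s
(b) ΔV₂ = v₂ − v₂ₜ = 27210.7 m/s ≈ 27.21 km/s
(c) ΔV_total = ΔV₁ + ΔV₂ = 75571.8 m/s ≈ 75.57 km/s

Final answer:
(a) ΔV₁ = 48.36 km/s
(b) ΔV₂ = 27.21 km/s
(c) ΔV_total = 75.57 km/s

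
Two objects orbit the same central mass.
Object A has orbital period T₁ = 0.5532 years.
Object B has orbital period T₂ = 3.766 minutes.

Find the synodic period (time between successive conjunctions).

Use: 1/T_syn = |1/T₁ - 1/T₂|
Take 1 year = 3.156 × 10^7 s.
T₁ = 0.5532 years = 1.7459 × 10^7 s
T₂ = 3.766 minutes = 225.96 s
1/T₁ = 5.72771 × 10^-8 s⁻¹
1/T₂ = 0.00442556 s⁻¹
|1/T₁ − 1/T₂| = 0.0044255 s⁻¹
T_syn = 1 / |1/T₁ − 1/T₂| = 225.963 s ≈ 3.766 minutes

Final answer: T_syn = 3.766 minutes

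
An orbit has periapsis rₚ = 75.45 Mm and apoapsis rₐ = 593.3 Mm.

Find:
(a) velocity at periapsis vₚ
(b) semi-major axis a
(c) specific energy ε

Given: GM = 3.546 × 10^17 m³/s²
rₚ = 75.45 Mm = 7.545 × 10^7 m
rₐ = 593.3 Mm = 5.933 × 10^8 m
GM = 3.546 × 10^17 m³/s²
a = (rₚ + rₐ)/2 = 3.34375 × 10^8 m
e = (rₐ − rₚ)/(rₐ + rₚ) = (5.1785 × 10^8) / (6.6875 × 10^8) = 0.774355
(a) vₚ² = GM (2/rₚ − 1/a) = 3.546 × 10^17 × (2.65076 × 10^-8 − 2.99065 × 10^-9) = 8.33912 × 10^9 m²/s²;  vₚ = 91318.8 m/s ≈ 91.32 km/s
(b) a = 3.34375 × 10^8 m ≈ 334.4 Mm
(c) 2a = 6.6875 × 10^8 m;  ε = −GM/(2a) = -5.30243 × 10^8 J/kg ≈ -530.2 MJ/kg

Final answer:
(a) velocity at periapsis vₚ = 91.32 km/s
(b) semi-major axis a = 334.4 Mm
(c) specific energy ε = -530.2 MJ/kg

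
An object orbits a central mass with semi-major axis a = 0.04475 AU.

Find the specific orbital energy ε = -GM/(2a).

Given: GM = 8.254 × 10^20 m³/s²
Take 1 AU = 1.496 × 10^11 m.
a = 0.04475 AU = 6.6946 × 10^9 m
GM = 8.254 × 10^20 m³/s²
2a = 1.33892 × 10^10 m
ε = −GM/(2a) = -6.16467 × 10^10 J/kg ≈ -61.65 GJ/kg

Final answer: -61.65 GJ/kg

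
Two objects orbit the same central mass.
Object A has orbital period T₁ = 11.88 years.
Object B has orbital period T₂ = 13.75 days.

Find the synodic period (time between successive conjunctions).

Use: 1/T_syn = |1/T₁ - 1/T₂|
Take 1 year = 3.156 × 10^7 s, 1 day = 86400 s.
T₁ = 11.88 years = 3.74933 × 10^8 s
T₂ = 13.75 days = 1.188 × 10^6 s
1/T₁ = 2.66714 × 10^-9 s⁻¹
1/T₂ = 8.41751 × 10^-7 s⁻¹
|1/T₁ − 1/T₂| = 8.39084 × 10^-7 s⁻¹
T_syn = 1 / |1/T₁ − 1/T₂| = 1.19178 × 10^6 s ≈ 13.79 days

Final answer: T_syn = 13.79 days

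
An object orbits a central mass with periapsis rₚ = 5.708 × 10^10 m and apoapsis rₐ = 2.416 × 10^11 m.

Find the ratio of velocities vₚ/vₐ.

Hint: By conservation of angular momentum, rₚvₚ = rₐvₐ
rₚ = 5.708 × 10^10 m
rₐ = 2.416 × 10^11 m
rₚvₚ = rₐvₐ  ⇒  vₚ/vₐ = rₐ/rₚ
vₚ/vₐ = (2.416 × 10^11) / (5.708 × 10^10) = 4.23266

Final answer: vₚ/vₐ = 4.233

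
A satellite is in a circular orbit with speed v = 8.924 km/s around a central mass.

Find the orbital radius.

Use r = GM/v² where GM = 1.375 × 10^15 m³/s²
v = 8.924 km/s = 8924 m/s
GM = 1.375 × 10^15 m³/s²
v² = 7.96378 × 10^7 m²/s²
r = GM/v² = (1.375 × 10^15) / (7.96378 × 10^7) = 1.72657 × 10^7 m ≈ 17.27 Mm

Final answer: 17.27 Mm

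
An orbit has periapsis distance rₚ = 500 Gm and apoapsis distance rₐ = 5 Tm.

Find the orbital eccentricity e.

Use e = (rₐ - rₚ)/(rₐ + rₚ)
rₚ = 500 Gm = 5 × 10^11 m
rₐ = 5 Tm = 5 × 10^12 m
rₐ − rₚ = 4.5 × 10^12 m
rₐ + rₚ = 5.5 × 10^12 m
e = (rₐ − rₚ)/(rₐ + rₚ) = 0.818182

Final answer: e = 0.8182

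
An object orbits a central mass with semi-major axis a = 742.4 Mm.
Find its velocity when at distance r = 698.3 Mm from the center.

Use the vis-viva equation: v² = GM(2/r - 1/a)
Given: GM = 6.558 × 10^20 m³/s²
a = 742.4 Mm = 7.424 × 10^8 m
r = 698.3 Mm = 6.983 × 10^8 m
GM = 6.558 × 10^20 m³/s²
2/r − 1/a = 2.8641 × 10^-9 − 1.34698 × 10^-9 = 1.51712 × 10^-9 m⁻¹
v² = GM (2/r − 1/a) = 9.94925 × 10^11 m²/s²
v = 997459 m/s ≈ 997.5 km/s

Final answer: 997.5 km/s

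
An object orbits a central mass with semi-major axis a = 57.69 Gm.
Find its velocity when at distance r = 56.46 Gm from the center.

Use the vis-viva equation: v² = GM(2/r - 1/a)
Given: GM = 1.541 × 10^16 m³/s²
a = 57.69 Gm = 5.769 × 10^10 m
r = 56.46 Gm = 5.646 × 10^10 m
GM = 1.541 × 10^16 m³/s²
2/r − 1/a = 3.54233 × 10^-11 − 1.7334 × 10^-11 = 1.80893 × 10^-11 m⁻¹
v² = GM (2/r − 1/a) = 278756 m²/s²
v = 527.973 m/s ≈ 528 m/s

Final answer: 528 m/s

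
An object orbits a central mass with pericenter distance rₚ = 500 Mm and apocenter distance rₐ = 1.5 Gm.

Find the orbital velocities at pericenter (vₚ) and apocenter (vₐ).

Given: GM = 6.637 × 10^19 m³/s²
rₚ = 500 Mm = 5 × 10^8 m
rₐ = 1.5 Gm = 1.5 × 10^9 m
GM = 6.637 × 10^19 m³/s²
a = (rₚ + rₐ)/2 = 1 × 10^9 m
Vis-viva: v² = GM (2/r − 1/a)
vₚ² = 6.637 × 10^19 × (4 × 10^-9 − 1 × 10^-9) = 1.9911 × 10^11 m²/s²
vₚ = 446217 m/s ≈ 446.2 km/s
vₐ² = 6.637 × 10^19 × (1.33333 × 10^-9 − 1 × 10^-9) = 2.21233 × 10^10 m²/s²
vₐ = 148739 m/s ≈ 148.7 km/s

Final answer: vₚ = 446.2 km/s, vₐ = 148.7 km/s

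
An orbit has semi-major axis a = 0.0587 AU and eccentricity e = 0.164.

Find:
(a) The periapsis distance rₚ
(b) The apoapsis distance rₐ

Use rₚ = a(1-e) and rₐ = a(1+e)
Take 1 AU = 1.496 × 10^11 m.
a = 0.0587 AU = 8.78152 × 10^9 m
e = 0.164:  1 − e = 0.836,  1 + e = 1.164
(a) rₚ = a(1 − e) = 8.78152 × 10^9 m × 0.836 = 7.34135 × 10^9 m ≈ 0.04907 AU
(b) rₐ = a(1 + e) = 8.78152 × 10^9 m × 1.164 = 1.02217 × 10^10 m ≈ 0.06833 AU

Final answer:
(a) rₚ = 0.04907 AU
(b) rₐ = 0.06833 AU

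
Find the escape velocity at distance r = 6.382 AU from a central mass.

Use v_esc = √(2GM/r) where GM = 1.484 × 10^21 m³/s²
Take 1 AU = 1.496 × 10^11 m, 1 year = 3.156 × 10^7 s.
r = 6.382 AU = 9.54747 × 10^11 m
GM = 1.484 × 10^21 m³/s²
2GM/r = 2 × (1.484 × 10^21) / (9.54747 × 10^11) = 3.10868 × 10^9 m²/s²
v_esc = √(2GM/r) = 55755.5 m/s ≈ 11.76 AU/year

Final answer: 11.76 AU/year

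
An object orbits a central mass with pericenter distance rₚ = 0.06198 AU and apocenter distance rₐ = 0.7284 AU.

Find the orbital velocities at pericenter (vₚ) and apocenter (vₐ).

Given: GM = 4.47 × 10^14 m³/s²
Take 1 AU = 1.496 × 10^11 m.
rₚ = 0.06198 AU = 9.27221 × 10^9 m
rₐ = 0.7284 AU = 1.08969 × 10^11 m
GM = 4.47 × 10^14 m³/s²
a = (rₚ + rₐ)/2 = 5.91204 × 10^10 m
Vis-viva: v² = GM (2/r − 1/a)
vₚ² = 4.47 × 10^14 × (2.15698 × 10^-10 − 1.69146 × 10^-11) = 88856.3 m²/s²
vₚ = 298.088 m/s ≈ 298.1 m/s
vₐ² = 4.47 × 10^14 × (1.83539 × 10^-11 − 1.69146 × 10^-11) = 643.356 m²/s²
vₐ = 25.3645 m/s ≈ 25.36 m/s

Final answer: vₚ = 298.1 m/s, vₐ = 25.36 m/s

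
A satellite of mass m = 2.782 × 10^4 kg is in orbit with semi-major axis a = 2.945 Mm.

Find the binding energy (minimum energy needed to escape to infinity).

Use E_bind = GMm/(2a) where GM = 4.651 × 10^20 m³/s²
a = 2.945 Mm = 2.945 × 10^6 m
GM = 4.651 × 10^20 m³/s²
m = 2.782 × 10^4 kg
GMm = 4.651 × 10^20 × 27820 = 1.29391 × 10^25 m³·kg/s²
2a = 5.89 × 10^6 m
E_bind = GMm/(2a) = 2.19679 × 10^18 J ≈ 2.197 EJ

Final answer: 2.197 EJ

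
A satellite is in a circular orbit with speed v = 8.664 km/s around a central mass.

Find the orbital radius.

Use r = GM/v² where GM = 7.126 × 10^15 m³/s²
v = 8.664 km/s = 8664 m/s
GM = 7.126 × 10^15 m³/s²
v² = 7.50649 × 10^7 m²/s²
r = GM/v² = (7.126 × 10^15) / (7.50649 × 10^7) = 9.49312 × 10^7 m ≈ 9.493 × 10^7 m

Final answer: 9.493 × 10^7 m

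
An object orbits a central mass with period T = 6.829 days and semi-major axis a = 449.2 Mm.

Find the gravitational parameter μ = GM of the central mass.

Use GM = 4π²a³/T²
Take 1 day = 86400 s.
T = 6.829 days = 590026 s
a = 449.2 Mm = 4.492 × 10^8 m
a³ = 9.06399 × 10^25 m³
T² = 3.4813 × 10^11 s²
GM = 4π² × (9.06399 × 10^25) / (3.4813 × 10^11) = 1.02787 × 10^16 m³/s²
GM ≈ 1.028 × 10^16 m³/s²

Final answer: GM = 1.028 × 10^16 m³/s²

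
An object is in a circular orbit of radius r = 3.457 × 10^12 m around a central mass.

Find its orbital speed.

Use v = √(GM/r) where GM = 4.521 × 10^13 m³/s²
r = 3.457 × 10^12 m
GM = 4.521 × 10^13 m³/s²
GM/r = (4.521 × 10^13) / (3.457 × 10^12) = 13.0778 m²/s²
v = √(GM/r) = 3.61633 m/s ≈ 3.616 m/s

Final answer: 3.616 m/s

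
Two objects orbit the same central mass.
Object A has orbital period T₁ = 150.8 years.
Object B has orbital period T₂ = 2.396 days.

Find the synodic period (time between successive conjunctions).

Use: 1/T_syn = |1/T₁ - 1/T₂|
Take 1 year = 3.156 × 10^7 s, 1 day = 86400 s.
T₁ = 150.8 years = 4.75925 × 10^9 s
T₂ = 2.396 days = 207014 s
1/T₁ = 2.10117 × 10^-10 s⁻¹
1/T₂ = 4.83058 × 10^-6 s⁻¹
|1/T₁ − 1/T₂| = 4.83037 × 10^-6 s⁻¹
T_syn = 1 / |1/T₁ − 1/T₂| = 207023 s ≈ 2.396 days

Final answer: T_syn = 2.396 days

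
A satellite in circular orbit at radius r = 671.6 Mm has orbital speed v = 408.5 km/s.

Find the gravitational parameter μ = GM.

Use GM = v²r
r = 671.6 Mm = 6.716 × 10^8 m
v = 408.5 km/s = 408500 m/s
v² = 1.66872 × 10^11 m²/s²
GM = v²r = 1.66872 × 10^11 × 6.716 × 10^8 = 1.12071 × 10^20 m³/s²
GM ≈ 1.121 × 10^20 m³/s²

Final answer: GM = 1.121 × 10^20 m³/s²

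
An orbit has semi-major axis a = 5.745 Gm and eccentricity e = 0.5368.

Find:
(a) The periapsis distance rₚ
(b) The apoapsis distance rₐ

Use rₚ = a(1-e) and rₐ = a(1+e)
a = 5.745 Gm = 5.745 × 10^9 m
e = 0.5368:  1 − e = 0.4632,  1 + e = 1.5368
(a) rₚ = a(1 − e) = 5.745 × 10^9 m × 0.4632 = 2.66108 × 10^9 m ≈ 2.661 Gm
(b) rₐ = a(1 + e) = 5.745 × 10^9 m × 1.5368 = 8.82892 × 10^9 m ≈ 8.829 Gm

Final answer:
(a) rₚ = 2.661 Gm
(b) rₐ = 8.829 Gm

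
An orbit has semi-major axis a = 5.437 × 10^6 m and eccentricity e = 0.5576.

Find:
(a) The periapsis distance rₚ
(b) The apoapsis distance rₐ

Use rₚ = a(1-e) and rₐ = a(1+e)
a = 5.437 × 10^6 m
e = 0.5576:  1 − e = 0.4424,  1 + e = 1.5576
(a) rₚ = a(1 − e) = 5.437 × 10^6 m × 0.4424 = 2.40533 × 10^6 m ≈ 2.405 × 10^6 m
(b) rₐ = a(1 + e) = 5.437 × 10^6 m × 1.5576 = 8.46867 × 10^6 m ≈ 8.469 × 10^6 m

Final answer:
(a) rₚ = 2.405 × 10^6 m
(b) rₐ = 8.469 × 10^6 m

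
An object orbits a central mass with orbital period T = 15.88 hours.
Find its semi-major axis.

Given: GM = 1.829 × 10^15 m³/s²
T = 15.88 hours = 57168 s
GM = 1.829 × 10^15 m³/s²
Kepler's third law: a³ = GM T² / (4π²)
T² = 3.26818 × 10^9 s²
a³ = (1.829 × 10^15) × (3.26818 × 10^9) / (4π²) = 1.51412 × 10^23 m³
a = (a³)^(1/3) = 5.32991 × 10^7 m ≈ 53.3 Mm

Final answer: 53.3 Mm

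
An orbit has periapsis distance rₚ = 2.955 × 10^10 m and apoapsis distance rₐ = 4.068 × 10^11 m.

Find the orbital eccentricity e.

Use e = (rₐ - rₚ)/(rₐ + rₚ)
rₚ = 2.955 × 10^10 m
rₐ = 4.068 × 10^11 m
rₐ − rₚ = 3.7725 × 10^11 m
rₐ + rₚ = 4.3635 × 10^11 m
e = (rₐ − rₚ)/(rₐ + rₚ) = 0.864558

Final answer: e = 0.8646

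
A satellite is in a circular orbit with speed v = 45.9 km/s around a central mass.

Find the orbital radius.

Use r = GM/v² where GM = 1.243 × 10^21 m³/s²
v = 45.9 km/s = 45900 m/s
GM = 1.243 × 10^21 m³/s²
v² = 2.10681 × 10^9 m²/s²
r = GM/v² = (1.243 × 10^21) / (2.10681 × 10^9) = 5.89992 × 10^11 m ≈ 590 Gm

Final answer: 590 Gm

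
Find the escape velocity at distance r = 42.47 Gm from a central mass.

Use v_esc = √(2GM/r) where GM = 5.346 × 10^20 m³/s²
r = 42.47 Gm = 4.247 × 10^10 m
GM = 5.346 × 10^20 m³/s²
2GM/r = 2 × (5.346 × 10^20) / (4.247 × 10^10) = 2.51754 × 10^10 m²/s²
v_esc = √(2GM/r) = 158668 m/s ≈ 158.7 km/s

Final answer: 158.7 km/s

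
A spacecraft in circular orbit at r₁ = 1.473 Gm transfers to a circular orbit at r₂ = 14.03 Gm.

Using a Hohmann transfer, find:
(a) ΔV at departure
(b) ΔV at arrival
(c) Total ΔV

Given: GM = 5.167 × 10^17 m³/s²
r₁ = 1.473 Gm = 1.473 × 10^9 m
r₂ = 14.03 Gm = 1.403 × 10^10 m
GM = 5.167 × 10^17 m³/s²
Transfer ellipse: a_t = (r₁ + r₂)/2 = 7.7515 × 10^9 m
Circular speed at r₁: v₁ = √(GM/r₁) = 18729.1 m/s
Transfer speed at r₁ (periapsis): v₁ₜ = √(GM(2/r₁ − 1/a_t)) = 25197.3 m/s
(a) ΔV₁ = v₁ₜ − v₁ = 6468.15 m/s ≈ 6.468 km/s
Circular speed at r₂: v₂ = √(GM/r₂) = 6068.63 m/s
Transfer speed at r₂ (apoapsis): v₂ₜ = √(GM(2/r₂ − 1/a_t)) = 2645.45 m/s
(b) ΔV₂ = v₂ − v₂ₜ = 3423.18 m/s ≈ 3.423 km/s
(c) ΔV_total = ΔV₁ + ΔV₂ = 9891.33 m/s ≈ 9.891 km/s

Final answer:
(a) ΔV₁ = 6.468 km/s
(b) ΔV₂ = 3.423 km/s
(c) ΔV_total = 9.891 km/s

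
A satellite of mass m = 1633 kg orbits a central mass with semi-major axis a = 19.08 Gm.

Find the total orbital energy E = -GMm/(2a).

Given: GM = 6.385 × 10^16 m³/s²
a = 19.08 Gm = 1.908 × 10^10 m
GM = 6.385 × 10^16 m³/s²
2a = 3.816 × 10^10 m
GMm = 6.385 × 10^16 × 1633 = 1.04267 × 10^20 m³·kg/s²
E = −GMm/(2a) = -2.73237 × 10^9 J ≈ -2.732 GJ

Final answer: -2.732 GJ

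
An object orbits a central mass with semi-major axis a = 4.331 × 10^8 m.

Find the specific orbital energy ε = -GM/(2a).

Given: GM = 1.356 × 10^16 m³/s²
a = 4.331 × 10^8 m
GM = 1.356 × 10^16 m³/s²
2a = 8.662 × 10^8 m
ε = −GM/(2a) = -1.56546 × 10^7 J/kg ≈ -15.65 MJ/kg

Final answer: -15.65 MJ/kg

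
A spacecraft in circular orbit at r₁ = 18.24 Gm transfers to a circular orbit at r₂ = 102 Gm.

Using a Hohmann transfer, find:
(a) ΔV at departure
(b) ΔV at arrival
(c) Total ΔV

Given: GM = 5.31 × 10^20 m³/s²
r₁ = 18.24 Gm = 1.824 × 10^10 m
r₂ = 102 Gm = 1.02 × 10^11 m
GM = 5.31 × 10^20 m³/s²
Transfer ellipse: a_t = (r₁ + r₂)/2 = 6.012 × 10^10 m
Circular speed at r₁: v₁ = √(GM/r₁) = 170622 m/s
Transfer speed at r₁ (periapsis): v₁ₜ = √(GM(2/r₁ − 1/a_t)) = 222242 m/s
(a) ΔV₁ = v₁ₜ − v₁ = 51619.7 m/s ≈ 51.62 km/s
Circular speed at r₂: v₂ = √(GM/r₂) = 72151.8 m/s
Transfer speed at r₂ (apoapsis): v₂ₜ = √(GM(2/r₂ − 1/a_t)) = 39742 m/s
(b) ΔV₂ = v₂ − v₂ₜ = 32409.8 m/s ≈ 32.41 km/s
(c) ΔV_total = ΔV₁ + ΔV₂ = 84029.5 m/s ≈ 84.03 km/s

Final answer:
(a) ΔV₁ = 51.62 km/s
(b) ΔV₂ = 32.41 km/s
(c) ΔV_total = 84.03 km/s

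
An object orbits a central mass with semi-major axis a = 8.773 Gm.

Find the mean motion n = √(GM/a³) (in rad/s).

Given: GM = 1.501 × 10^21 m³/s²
a = 8.773 Gm = 8.773 × 10^9 m
GM = 1.501 × 10^21 m³/s²
a³ = 6.75219 × 10^29 m³
GM/a³ = (1.501 × 10^21) / (6.75219 × 10^29) = 2.22298 × 10^-9 s⁻²
n = √(GM/a³) = 4.71485 × 10^-5 rad/s ≈ 4.715 × 10^-5 rad/s

Final answer: n = 4.715 × 10^-5 rad/s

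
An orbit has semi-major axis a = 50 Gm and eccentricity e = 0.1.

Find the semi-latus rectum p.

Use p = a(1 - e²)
a = 50 Gm = 5 × 10^10 m
e = 0.1,  e² = 0.01,  1 − e² = 0.99
p = a(1 − e²) = 5 × 10^10 m × 0.99 = 4.95 × 10^10 m ≈ 49.5 Gm

Final answer: p = 49.5 Gm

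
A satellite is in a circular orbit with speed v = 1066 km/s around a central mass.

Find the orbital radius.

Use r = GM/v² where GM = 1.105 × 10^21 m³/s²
v = 1066 km/s = 1.066 × 10^6 m/s
GM = 1.105 × 10^21 m³/s²
v² = 1.13636 × 10^12 m²/s²
r = GM/v² = (1.105 × 10^21) / (1.13636 × 10^12) = 9.72407 × 10^8 m ≈ 972.4 Mm

Final answer: 972.4 Mm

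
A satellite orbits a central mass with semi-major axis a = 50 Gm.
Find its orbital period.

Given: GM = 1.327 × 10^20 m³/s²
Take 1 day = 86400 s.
a = 50 Gm = 5 × 10^10 m
GM = 1.327 × 10^20 m³/s²
a³ = 1.25 × 10^32 m³
T = 2π √(a³/GM) = 2π √((1.25 × 10^32) / (1.327 × 10^20)) = 2π × 970554 s
T = 6.09817 × 10^6 s ≈ 70.58 days

Final answer: 70.58 days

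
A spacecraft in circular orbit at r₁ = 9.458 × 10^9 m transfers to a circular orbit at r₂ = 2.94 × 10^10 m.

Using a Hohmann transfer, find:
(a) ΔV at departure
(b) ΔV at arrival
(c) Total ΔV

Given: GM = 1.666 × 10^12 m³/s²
r₁ = 9.458 × 10^9 m
r₂ = 2.94 × 10^10 m
GM = 1.666 × 10^12 m³/s²
Transfer ellipse: a_t = (r₁ + r₂)/2 = 1.9429 × 10^10 m
Circular speed at r₁: v₁ = √(GM/r₁) = 13.272 m/s
Transfer speed at r₁ (periapsis): v₁ₜ = √(GM(2/r₁ − 1/a_t)) = 16.3262 m/s
(a) ΔV₁ = v₁ₜ − v₁ = 3.0542 m/s ≈ 3.054 m/s
Circular speed at r₂: v₂ = √(GM/r₂) = 7.52773 m/s
Transfer speed at r₂ (apoapsis): v₂ₜ = √(GM(2/r₂ − 1/a_t)) = 5.25216 m/s
(b) ΔV₂ = v₂ − v₂ₜ = 2.27556 m/s ≈ 2.276 m/s
(c) ΔV_total = ΔV₁ + ΔV₂ = 5.32976 m/s ≈ 5.33 m/s

Final answer:
(a) ΔV₁ = 3.054 m/s
(b) ΔV₂ = 2.276 m/s
(c) ΔV_total = 5.33 m/s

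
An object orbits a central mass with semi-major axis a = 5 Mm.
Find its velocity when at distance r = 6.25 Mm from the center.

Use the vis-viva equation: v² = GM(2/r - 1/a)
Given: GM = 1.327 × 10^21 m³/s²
a = 5 Mm = 5 × 10^6 m
r = 6.25 Mm = 6.25 × 10^6 m
GM = 1.327 × 10^21 m³/s²
2/r − 1/a = 3.2 × 10^-7 − 2 × 10^-7 = 1.2 × 10^-7 m⁻¹
v² = GM (2/r − 1/a) = 1.5924 × 10^14 m²/s²
v = 1.2619 × 10^7 m/s ≈ 1.262 × 10^4 km/s

Final answer: 1.262 × 10^4 km/s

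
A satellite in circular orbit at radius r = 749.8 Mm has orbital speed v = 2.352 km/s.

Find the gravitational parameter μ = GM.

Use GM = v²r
r = 749.8 Mm = 7.498 × 10^8 m
v = 2.352 km/s = 2352 m/s
v² = 5.5319 × 10^6 m²/s²
GM = v²r = 5.5319 × 10^6 × 7.498 × 10^8 = 4.14782 × 10^15 m³/s²
GM ≈ 4.148 × 10^15 m³/s²

Final answer: GM = 4.148 × 10^15 m³/s²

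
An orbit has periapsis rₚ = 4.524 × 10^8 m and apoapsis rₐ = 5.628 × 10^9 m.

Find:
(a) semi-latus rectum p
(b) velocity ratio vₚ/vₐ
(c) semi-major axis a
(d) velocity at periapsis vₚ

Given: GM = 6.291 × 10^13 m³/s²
rₚ = 4.524 × 10^8 m
rₐ = 5.628 × 10^9 m
GM = 6.291 × 10^13 m³/s²
a = (rₚ + rₐ)/2 = 3.0402 × 10^9 m
e = (rₐ − rₚ)/(rₐ + rₚ) = (5.1756 × 10^9) / (6.0804 × 10^9) = 0.851194
(a) 1 − e² = 0.275469;  p = a(1 − e²) = 3.0402 × 10^9 × 0.275469 = 8.3748 × 10^8 m ≈ 8.375 × 10^8 m
(b) vₚ/vₐ = rₐ/rₚ (angular momentum) = (5.628 × 10^9) / (4.524 × 10^8) = 12.4403 ≈ 12.44
(c) a = 3.0402 × 10^9 m ≈ 3.04 × 10^9 m
(d) vₚ² = GM (2/rₚ − 1/a) = 6.291 × 10^13 × (4.42087 × 10^-9 − 3.28926 × 10^-10) = 257424 m²/s²;  vₚ = 507.37 m/s ≈ 507.4 m/s

Final answer:
(a) semi-latus rectum p = 8.375 × 10^8 m
(b) velocity ratio vₚ/vₐ = 12.44
(c) semi-major axis a = 3.04 × 10^9 m
(d) velocity at periapsis vₚ = 507.4 m/s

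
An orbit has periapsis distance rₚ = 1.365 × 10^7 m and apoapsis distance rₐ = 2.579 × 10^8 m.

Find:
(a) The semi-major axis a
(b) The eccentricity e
rₚ = 1.365 × 10^7 m
rₐ = 2.579 × 10^8 m
(a) a = (rₚ + rₐ)/2 = 1.35775 × 10^8 m ≈ 1.358 × 10^8 m
(b) e = (rₐ − rₚ)/(rₐ + rₚ) = (2.4425 × 10^8) / (2.7155 × 10^8) = 0.899466

Final answer:
(a) a = 1.358 × 10^8 m
(b) e = 0.8995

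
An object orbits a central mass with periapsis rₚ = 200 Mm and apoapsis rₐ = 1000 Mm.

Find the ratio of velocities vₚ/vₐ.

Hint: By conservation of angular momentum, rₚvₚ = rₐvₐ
rₚ = 200 Mm = 2 × 10^8 m
rₐ = 1000 Mm = 1 × 10^9 m
rₚvₚ = rₐvₐ  ⇒  vₚ/vₐ = rₐ/rₚ
vₚ/vₐ = (1 × 10^9) / (2 × 10^8) = 5

Final answer: vₚ/vₐ = 5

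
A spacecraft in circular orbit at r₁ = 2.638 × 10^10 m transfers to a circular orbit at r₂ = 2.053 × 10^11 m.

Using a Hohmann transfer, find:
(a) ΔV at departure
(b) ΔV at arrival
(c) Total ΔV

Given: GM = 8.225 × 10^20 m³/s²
r₁ = 2.638 × 10^10 m
r₂ = 2.053 × 10^11 m
GM = 8.225 × 10^20 m³/s²
Transfer ellipse: a_t = (r₁ + r₂)/2 = 1.1584 × 10^11 m
Circular speed at r₁: v₁ = √(GM/r₁) = 176576 m/s
Transfer speed at r₁ (periapsis): v₁ₜ = √(GM(2/r₁ − 1/a_t)) = 235069 m/s
(a) ΔV₁ = v₁ₜ − v₁ = 58493.7 m/s ≈ 58.49 km/s
Circular speed at r₂: v₂ = √(GM/r₂) = 63295.6 m/s
Transfer speed at r₂ (apoapsis): v₂ₜ = √(GM(2/r₂ − 1/a_t)) = 30205.2 m/s
(b) ΔV₂ = v₂ − v₂ₜ = 33090.4 m/s ≈ 33.09 km/s
(c) ΔV_total = ΔV₁ + ΔV₂ = 91584.1 m/s ≈ 91.58 km/s

Final answer:
(a) ΔV₁ = 58.49 km/s
(b) ΔV₂ = 33.09 km/s
(c) ΔV_total = 91.58 km/s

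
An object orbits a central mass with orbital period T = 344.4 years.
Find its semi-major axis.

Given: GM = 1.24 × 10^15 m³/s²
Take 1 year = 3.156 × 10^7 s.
T = 344.4 years = 1.08693 × 10^10 s
GM = 1.24 × 10^15 m³/s²
Kepler's third law: a³ = GM T² / (4π²)
T² = 1.18141 × 10^20 s²
a³ = (1.24 × 10^15) × (1.18141 × 10^20) / (4π²) = 3.71075 × 10^33 m³
a = (a³)^(1/3) = 1.54818 × 10^11 m ≈ 154.8 Gm

Final answer: 154.8 Gm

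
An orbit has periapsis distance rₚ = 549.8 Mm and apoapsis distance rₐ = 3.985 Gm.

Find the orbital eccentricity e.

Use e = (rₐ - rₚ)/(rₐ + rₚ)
rₚ = 549.8 Mm = 5.498 × 10^8 m
rₐ = 3.985 Gm = 3.985 × 10^9 m
rₐ − rₚ = 3.4352 × 10^9 m
rₐ + rₚ = 4.5348 × 10^9 m
e = (rₐ − rₚ)/(rₐ + rₚ) = 0.75752

Final answer: e = 0.7575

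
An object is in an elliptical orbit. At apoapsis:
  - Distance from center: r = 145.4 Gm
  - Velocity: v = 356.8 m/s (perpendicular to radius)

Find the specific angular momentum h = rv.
r = 145.4 Gm = 1.454 × 10^11 m
v = 356.8 m/s
h = rv = 1.454 × 10^11 × 356.8 = 5.18787 × 10^13 m²/s ≈ 5.188 × 10^13 m²/s

Final answer: h = 5.188 × 10^13 m²/s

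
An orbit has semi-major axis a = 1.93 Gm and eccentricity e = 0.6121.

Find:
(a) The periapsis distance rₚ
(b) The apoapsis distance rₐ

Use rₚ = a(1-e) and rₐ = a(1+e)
a = 1.93 Gm = 1.93 × 10^9 m
e = 0.6121:  1 − e = 0.3879,  1 + e = 1.6121
(a) rₚ = a(1 − e) = 1.93 × 10^9 m × 0.3879 = 7.48647 × 10^8 m ≈ 748.6 Mm
(b) rₐ = a(1 + e) = 1.93 × 10^9 m × 1.6121 = 3.11135 × 10^9 m ≈ 3.111 Gm

Final answer:
(a) rₚ = 748.6 Mm
(b) rₐ = 3.111 Gm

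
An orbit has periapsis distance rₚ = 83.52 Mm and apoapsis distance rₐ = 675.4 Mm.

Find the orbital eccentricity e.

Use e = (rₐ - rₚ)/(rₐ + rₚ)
rₚ = 83.52 Mm = 8.352 × 10^7 m
rₐ = 675.4 Mm = 6.754 × 10^8 m
rₐ − rₚ = 5.9188 × 10^8 m
rₐ + rₚ = 7.5892 × 10^8 m
e = (rₐ − rₚ)/(rₐ + rₚ) = 0.779898

Final answer: e = 0.7799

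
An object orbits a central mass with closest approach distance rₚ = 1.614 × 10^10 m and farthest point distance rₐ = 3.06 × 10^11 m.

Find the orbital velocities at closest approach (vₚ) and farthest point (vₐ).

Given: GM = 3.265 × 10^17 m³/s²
rₚ = 1.614 × 10^10 m
rₐ = 3.06 × 10^11 m
GM = 3.265 × 10^17 m³/s²
a = (rₚ + rₐ)/2 = 1.6107 × 10^11 m
Vis-viva: v² = GM (2/r − 1/a)
vₚ² = 3.265 × 10^17 × (1.23916 × 10^-10 − 6.20848 × 10^-12) = 3.84314 × 10^7 m²/s²
vₚ = 6199.31 m/s ≈ 6.199 km/s
vₐ² = 3.265 × 10^17 × (6.53595 × 10^-12 − 6.20848 × 10^-12) = 106918 m²/s²
vₐ = 326.983 m/s ≈ 327 m/s

Final answer: vₚ = 6.199 km/s, vₐ = 327 m/s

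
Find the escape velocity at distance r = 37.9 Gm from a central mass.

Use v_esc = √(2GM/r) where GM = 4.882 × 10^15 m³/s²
r = 37.9 Gm = 3.79 × 10^10 m
GM = 4.882 × 10^15 m³/s²
2GM/r = 2 × (4.882 × 10^15) / (3.79 × 10^10) = 257625 m²/s²
v_esc = √(2GM/r) = 507.568 m/s ≈ 507.6 m/s

Final answer: 507.6 m/s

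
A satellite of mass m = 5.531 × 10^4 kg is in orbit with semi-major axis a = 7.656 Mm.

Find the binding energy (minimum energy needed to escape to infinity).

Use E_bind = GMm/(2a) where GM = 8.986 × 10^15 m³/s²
a = 7.656 Mm = 7.656 × 10^6 m
GM = 8.986 × 10^15 m³/s²
m = 5.531 × 10^4 kg
GMm = 8.986 × 10^15 × 55310 = 4.97016 × 10^20 m³·kg/s²
2a = 1.5312 × 10^7 m
E_bind = GMm/(2a) = 3.24592 × 10^13 J ≈ 32.46 TJ

Final answer: 32.46 TJ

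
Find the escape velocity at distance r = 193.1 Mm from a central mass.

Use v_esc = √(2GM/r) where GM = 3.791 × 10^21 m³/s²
r = 193.1 Mm = 1.931 × 10^8 m
GM = 3.791 × 10^21 m³/s²
2GM/r = 2 × (3.791 × 10^21) / (1.931 × 10^8) = 3.92646 × 10^13 m²/s²
v_esc = √(2GM/r) = 6.26615 × 10^6 m/s ≈ 6266 km/s

Final answer: 6266 km/s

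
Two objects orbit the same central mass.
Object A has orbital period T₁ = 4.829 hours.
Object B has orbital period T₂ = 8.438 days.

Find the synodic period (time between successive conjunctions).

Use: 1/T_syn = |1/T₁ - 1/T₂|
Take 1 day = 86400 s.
T₁ = 4.829 hours = 17384.4 s
T₂ = 8.438 days = 729043 s
1/T₁ = 5.75228 × 10^-5 s⁻¹
1/T₂ = 1.37166 × 10^-6 s⁻¹
|1/T₁ − 1/T₂| = 5.61512 × 10^-5 s⁻¹
T_syn = 1 / |1/T₁ − 1/T₂| = 17809.1 s ≈ 4.947 hours

Final answer: T_syn = 4.947 hours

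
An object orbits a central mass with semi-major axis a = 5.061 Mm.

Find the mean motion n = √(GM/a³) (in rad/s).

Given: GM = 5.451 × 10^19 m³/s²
a = 5.061 Mm = 5.061 × 10^6 m
GM = 5.451 × 10^19 m³/s²
a³ = 1.29631 × 10^20 m³
GM/a³ = (5.451 × 10^19) / (1.29631 × 10^20) = 0.420501 s⁻²
n = √(GM/a³) = 0.648461 rad/s ≈ 0.6485 rad/s

Final answer: n = 0.6485 rad/s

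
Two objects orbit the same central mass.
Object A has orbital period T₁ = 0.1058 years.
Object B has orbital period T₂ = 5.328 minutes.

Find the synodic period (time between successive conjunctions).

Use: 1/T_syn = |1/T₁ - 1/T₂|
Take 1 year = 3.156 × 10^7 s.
T₁ = 0.1058 years = 3.33905 × 10^6 s
T₂ = 5.328 minutes = 319.68 s
1/T₁ = 2.99487 × 10^-7 s⁻¹
1/T₂ = 0.00312813 s⁻¹
|1/T₁ − 1/T₂| = 0.00312783 s⁻¹
T_syn = 1 / |1/T₁ − 1/T₂| = 319.711 s ≈ 5.329 minutes

Final answer: T_syn = 5.329 minutes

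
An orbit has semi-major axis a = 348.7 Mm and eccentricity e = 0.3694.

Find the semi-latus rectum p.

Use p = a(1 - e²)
a = 348.7 Mm = 3.487 × 10^8 m
e = 0.3694,  e² = 0.136456,  1 − e² = 0.863544
p = a(1 − e²) = 3.487 × 10^8 m × 0.863544 = 3.01118 × 10^8 m ≈ 301.1 Mm

Final answer: p = 301.1 Mm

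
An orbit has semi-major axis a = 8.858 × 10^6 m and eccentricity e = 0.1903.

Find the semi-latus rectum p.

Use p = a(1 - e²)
a = 8.858 × 10^6 m
e = 0.1903,  e² = 0.0362141,  1 − e² = 0.963786
p = a(1 − e²) = 8.858 × 10^6 m × 0.963786 = 8.53722 × 10^6 m ≈ 8.537 × 10^6 m

Final answer: p = 8.537 × 10^6 m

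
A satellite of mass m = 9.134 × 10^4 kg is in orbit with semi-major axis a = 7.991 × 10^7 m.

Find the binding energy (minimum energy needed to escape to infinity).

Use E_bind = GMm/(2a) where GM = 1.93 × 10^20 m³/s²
a = 7.991 × 10^7 m
GM = 1.93 × 10^20 m³/s²
m = 9.134 × 10^4 kg
GMm = 1.93 × 10^20 × 91340 = 1.76286 × 10^25 m³·kg/s²
2a = 1.5982 × 10^8 m
E_bind = GMm/(2a) = 1.10303 × 10^17 J ≈ 110.3 PJ

Final answer: 110.3 PJ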